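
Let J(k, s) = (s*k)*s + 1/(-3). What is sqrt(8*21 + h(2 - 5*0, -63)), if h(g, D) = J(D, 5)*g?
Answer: 2*I*sqrt(6711)/3 ≈ 54.614*I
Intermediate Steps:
J(k, s) = -1/3 + k*s**2 (J(k, s) = (k*s)*s - 1/3 = k*s**2 - 1/3 = -1/3 + k*s**2)
h(g, D) = g*(-1/3 + 25*D) (h(g, D) = (-1/3 + D*5**2)*g = (-1/3 + D*25)*g = (-1/3 + 25*D)*g = g*(-1/3 + 25*D))
sqrt(8*21 + h(2 - 5*0, -63)) = sqrt(8*21 + (2 - 5*0)*(-1 + 75*(-63))/3) = sqrt(168 + (2 + 0)*(-1 - 4725)/3) = sqrt(168 + (1/3)*2*(-4726)) = sqrt(168 - 9452/3) = sqrt(-8948/3) = 2*I*sqrt(6711)/3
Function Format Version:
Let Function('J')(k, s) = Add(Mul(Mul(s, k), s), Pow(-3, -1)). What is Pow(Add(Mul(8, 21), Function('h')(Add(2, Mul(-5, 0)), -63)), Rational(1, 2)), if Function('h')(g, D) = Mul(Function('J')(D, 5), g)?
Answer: Mul(Rational(2, 3), I, Pow(6711, Rational(1, 2))) ≈ Mul(54.614, I)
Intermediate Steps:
Function('J')(k, s) = Add(Rational(-1, 3), Mul(k, Pow(s, 2))) (Function('J')(k, s) = Add(Mul(Mul(k, s), s), Rational(-1, 3)) = Add(Mul(k, Pow(s, 2)), Rational(-1, 3)) = Add(Rational(-1, 3), Mul(k, Pow(s, 2))))
Function('h')(g, D) = Mul(g, Add(Rational(-1, 3), Mul(25, D))) (Function('h')(g, D) = Mul(Add(Rational(-1, 3), Mul(D, Pow(5, 2))), g) = Mul(Add(Rational(-1, 3), Mul(D, 25)), g) = Mul(Add(Rational(-1, 3), Mul(25, D)), g) = Mul(g, Add(Rational(-1, 3), Mul(25, D))))
Pow(Add(Mul(8, 21), Function('h')(Add(2, Mul(-5, 0)), -63)), Rational(1, 2)) = Pow(Add(Mul(8, 21), Mul(Rational(1, 3), Add(2, Mul(-5, 0)), Add(-1, Mul(75, -63)))), Rational(1, 2)) = Pow(Add(168, Mul(Rational(1, 3), Add(2, 0), Add(-1, -4725))), Rational(1, 2)) = Pow(Add(168, Mul(Rational(1, 3), 2, -4726)), Rational(1, 2)) = Pow(Add(168, Rational(-9452, 3)), Rational(1, 2)) = Pow(Rational(-8948, 3), Rational(1, 2)) = Mul(Rational(2, 3), I, Pow(6711, Rational(1, 2)))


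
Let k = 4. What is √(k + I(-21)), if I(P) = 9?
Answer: √13 ≈ 3.6056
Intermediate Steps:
√(k + I(-21)) = √(4 + 9) = √13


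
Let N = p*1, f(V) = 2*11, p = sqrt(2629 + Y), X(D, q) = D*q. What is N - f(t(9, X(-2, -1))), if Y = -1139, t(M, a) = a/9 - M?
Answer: -22 + sqrt(1490) ≈ 16.601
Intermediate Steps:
t(M, a) = -M + a/9 (t(M, a) = a*(1/9) - M = a/9 - M = -M + a/9)
p = sqrt(1490) (p = sqrt(2629 - 1139) = sqrt(1490) ≈ 38.601)
f(V) = 22
N = sqrt(1490) (N = sqrt(1490)*1 = sqrt(1490) ≈ 38.601)
N - f(t(9, X(-2, -1))) = sqrt(1490) - 1*22 = sqrt(1490) - 22 = -22 + sqrt(1490)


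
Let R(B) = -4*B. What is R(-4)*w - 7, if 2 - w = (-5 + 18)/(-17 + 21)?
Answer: -27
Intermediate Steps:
w = -5/4 (w = 2 - (-5 + 18)/(-17 + 21) = 2 - 13/4 = -5/4 ≈ -1.2500)
R(-4)*w - 7 = -4*(-4)*(-5/4) - 7 = 16*(-5/4) - 7 = -20 - 7 = -27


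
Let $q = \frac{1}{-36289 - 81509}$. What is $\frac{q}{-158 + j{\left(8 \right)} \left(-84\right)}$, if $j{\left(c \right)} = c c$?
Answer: $\frac{1}{651894132} \approx 1.534 \cdot 10^{-9}$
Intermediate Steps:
$j{\left(c \right)} = c^{2}$
$q = - \frac{1}{117798}$ ($q = \frac{1}{-117798} = - \frac{1}{117798} \approx -8.4891 \cdot 10^{-6}$)
$\frac{q}{-158 + j{\left(8 \right)} \left(-84\right)} = - \frac{1}{117798 \left(-158 + 8^{2} \left(-84\right)\right)} = - \frac{1}{117798 \left(-158 + 64 \left(-84\right)\right)} = - \frac{1}{117798 \left(-158 - 5376\right)} = - \frac{1}{117798 \left(-5534\right)} = \left(- \frac{1}{117798}\right) \left(- \frac{1}{5534}\right) = \frac{1}{651894132}$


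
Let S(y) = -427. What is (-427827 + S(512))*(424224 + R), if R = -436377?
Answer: 5204570862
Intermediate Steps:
(-427827 + S(512))*(424224 + R) = (-427827 - 427)*(424224 - 436377) = -428254*(-12153) = 5204570862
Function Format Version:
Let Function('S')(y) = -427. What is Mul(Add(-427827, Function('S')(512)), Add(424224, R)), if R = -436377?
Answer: 5204570862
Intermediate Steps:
Mul(Add(-427827, Function('S')(512)), Add(424224, R)) = Mul(Add(-427827, -427), Add(424224, -436377)) = Mul(-428254, -12153) = 5204570862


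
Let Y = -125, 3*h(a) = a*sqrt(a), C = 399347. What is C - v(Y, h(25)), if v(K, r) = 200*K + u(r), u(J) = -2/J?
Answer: 53043381/125 ≈ 4.2435e+5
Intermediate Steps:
h(a) = a**(3/2)/3 (h(a) = (a*sqrt(a))/3 = a**(3/2)/3)
v(K, r) = -2/r + 200*K (v(K, r) = 200*K - 2/r = -2/r + 200*K)
C - v(Y, h(25)) = 399347 - (-2/(25**(3/2)/3) + 200*(-125)) = 399347 - (-2/((1/3)*125) - 25000) = 399347 - (-2/125/3 - 25000) = 399347 - (-2*3/125 - 25000) = 399347 - (-6/125 - 25000) = 399347 - 1*(-3125006/125) = 399347 + 3125006/125 = 53043381/125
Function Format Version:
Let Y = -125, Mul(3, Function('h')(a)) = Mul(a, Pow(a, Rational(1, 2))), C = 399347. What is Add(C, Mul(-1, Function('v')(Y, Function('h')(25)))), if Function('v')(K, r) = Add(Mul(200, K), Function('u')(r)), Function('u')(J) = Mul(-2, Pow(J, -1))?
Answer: Rational(53043381, 125) ≈ 4.2435e+5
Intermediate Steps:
Function('h')(a) = Mul(Rational(1, 3), Pow(a, Rational(3, 2))) (Function('h')(a) = Mul(Rational(1, 3), Mul(a, Pow(a, Rational(1, 2)))) = Mul(Rational(1, 3), Pow(a, Rational(3, 2))))
Function('v')(K, r) = Add(Mul(-2, Pow(r, -1)), Mul(200, K)) (Function('v')(K, r) = Add(Mul(200, K), Mul(-2, Pow(r, -1))) = Add(Mul(-2, Pow(r, -1)), Mul(200, K)))
Add(C, Mul(-1, Function('v')(Y, Function('h')(25)))) = Add(399347, Mul(-1, Add(Mul(-2, Pow(Mul(Rational(1, 3), Pow(25, Rational(3, 2))), -1)), Mul(200, -125)))) = Add(399347, Mul(-1, Add(Mul(-2, Pow(Mul(Rational(1, 3), 125), -1)), -25000))) = Add(399347, Mul(-1, Add(Mul(-2, Pow(Rational(125, 3), -1)), -25000))) = Add(399347, Mul(-1, Add(Mul(-2, Rational(3, 125)), -25000))) = Add(399347, Mul(-1, Add(Rational(-6, 125), -25000))) = Add(399347, Mul(-1, Rational(-3125006, 125))) = Add(399347, Rational(3125006, 125)) = Rational(53043381, 125)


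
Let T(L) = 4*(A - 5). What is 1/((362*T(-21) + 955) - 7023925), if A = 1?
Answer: -1/7028762 ≈ -1.4227e-7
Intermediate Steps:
T(L) = -16 (T(L) = 4*(1 - 5) = 4*(-4) = -16)
1/((362*T(-21) + 955) - 7023925) = 1/((362*(-16) + 955) - 7023925) = 1/((-5792 + 955) - 7023925) = 1/(-4837 - 7023925) = 1/(-7028762) = -1/7028762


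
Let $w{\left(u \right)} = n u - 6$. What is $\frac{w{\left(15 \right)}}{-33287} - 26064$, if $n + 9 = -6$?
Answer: $- \frac{867592137}{33287} \approx -26064.0$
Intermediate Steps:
$n = -15$ ($n = -9 - 6 = -15$)
$w{\left(u \right)} = -6 - 15 u$ ($w{\left(u \right)} = - 15 u - 6 = -6 - 15 u$)
$\frac{w{\left(15 \right)}}{-33287} - 26064 = \frac{-6 - 225}{-33287} - 26064 = \left(-6 - 225\right) \left(- \frac{1}{33287}\right) - 26064 = \left(-231\right) \left(- \frac{1}{33287}\right) - 26064 = \frac{231}{33287} - 26064 = - \frac{867592137}{33287}$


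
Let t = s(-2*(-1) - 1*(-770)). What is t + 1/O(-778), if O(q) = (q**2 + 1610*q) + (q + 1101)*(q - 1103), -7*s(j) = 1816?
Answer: -2278823951/8784013 ≈ -259.43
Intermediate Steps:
s(j) = -1816/7 (s(j) = -1/7*1816 = -1816/7)
O(q) = q**2 + 1610*q + (-1103 + q)*(1101 + q) (O(q) = (q**2 + 1610*q) + (1101 + q)*(-1103 + q) = (q**2 + 1610*q) + (-1103 + q)*(1101 + q) = q**2 + 1610*q + (-1103 + q)*(1101 + q))
t = -1816/7 ≈ -259.43
t + 1/O(-778) = -1816/7 + 1/(-1214403 + 2*(-778)**2 + 1608*(-778)) = -1816/7 + 1/(-1214403 + 2*605284 - 1251024) = -1816/7 + 1/(-1214403 + 1210568 - 1251024) = -1816/7 + 1/(-1254859) = -1816/7 - 1/1254859 = -2278823951/8784013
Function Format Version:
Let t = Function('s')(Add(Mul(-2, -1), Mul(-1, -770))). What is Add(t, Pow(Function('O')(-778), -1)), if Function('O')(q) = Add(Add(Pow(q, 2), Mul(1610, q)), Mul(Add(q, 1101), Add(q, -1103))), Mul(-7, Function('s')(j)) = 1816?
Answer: Rational(-2278823951, 8784013) ≈ -259.43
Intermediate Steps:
Function('s')(j) = Rational(-1816, 7) (Function('s')(j) = Mul(Rational(-1, 7), 1816) = Rational(-1816, 7))
Function('O')(q) = Add(Pow(q, 2), Mul(1610, q), Mul(Add(-1103, q), Add(1101, q))) (Function('O')(q) = Add(Add(Pow(q, 2), Mul(1610, q)), Mul(Add(1101, q), Add(-1103, q))) = Add(Add(Pow(q, 2), Mul(1610, q)), Mul(Add(-1103, q), Add(1101, q))) = Add(Pow(q, 2), Mul(1610, q), Mul(Add(-1103, q), Add(1101, q))))
t = Rational(-1816, 7) ≈ -259.43
Add(t, Pow(Function('O')(-778), -1)) = Add(Rational(-1816, 7), Pow(Add(-1214403, Mul(2, Pow(-778, 2)), Mul(1608, -778)), -1)) = Add(Rational(-1816, 7), Pow(Add(-1214403, Mul(2, 605284), -1251024), -1)) = Add(Rational(-1816, 7), Pow(Add(-1214403, 1210568, -1251024), -1)) = Add(Rational(-1816, 7), Pow(-1254859, -1)) = Add(Rational(-1816, 7), Rational(-1, 1254859)) = Rational(-2278823951, 8784013)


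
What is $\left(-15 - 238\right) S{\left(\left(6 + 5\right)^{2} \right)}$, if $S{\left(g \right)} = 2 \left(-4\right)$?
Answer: $2024$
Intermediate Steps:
$S{\left(g \right)} = -8$
$\left(-15 - 238\right) S{\left(\left(6 + 5\right)^{2} \right)} = \left(-15 - 238\right) \left(-8\right) = \left(-253\right) \left(-8\right) = 2024$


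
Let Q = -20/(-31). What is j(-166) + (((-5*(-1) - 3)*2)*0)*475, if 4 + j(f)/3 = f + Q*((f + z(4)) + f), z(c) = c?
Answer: -35490/31 ≈ -1144.8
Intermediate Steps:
Q = 20/31 (Q = -20*(-1/31) = 20/31 ≈ 0.64516)
j(f) = -132/31 + 213*f/31 (j(f) = -12 + 3*(f + 20*((f + 4) + f)/31) = -12 + 3*(f + 20*((4 + f) + f)/31) = -12 + 3*(f + 20*(4 + 2*f)/31) = -12 + 3*(f + (80/31 + 40*f/31)) = -12 + 3*(80/31 + 71*f/31) = -12 + (240/31 + 213*f/31) = -132/31 + 213*f/31)
j(-166) + (((-5*(-1) - 3)*2)*0)*475 = (-132/31 + (213/31)*(-166)) + (((-5*(-1) - 3)*2)*0)*475 = (-132/31 - 35358/31) + (((5 - 3)*2)*0)*475 = -35490/31 + ((2*2)*0)*475 = -35490/31 + (4*0)*475 = -35490/31 + 0*475 = -35490/31 + 0 = -35490/31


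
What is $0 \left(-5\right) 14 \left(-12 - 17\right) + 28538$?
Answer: $28538$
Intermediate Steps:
$0 \left(-5\right) 14 \left(-12 - 17\right) + 28538 = 0 \cdot 14 \left(-29\right) + 28538 = 0 \left(-406\right) + 28538 = 0 + 28538 = 28538$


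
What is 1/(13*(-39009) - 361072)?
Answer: -1/868189 ≈ -1.1518e-6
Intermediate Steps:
1/(13*(-39009) - 361072) = 1/(-507117 - 361072) = 1/(-868189) = -1/868189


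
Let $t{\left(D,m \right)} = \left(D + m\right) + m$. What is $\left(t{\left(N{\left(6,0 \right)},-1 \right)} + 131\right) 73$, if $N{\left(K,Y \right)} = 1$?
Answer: $9490$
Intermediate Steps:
$t{\left(D,m \right)} = D + 2 m$
$\left(t{\left(N{\left(6,0 \right)},-1 \right)} + 131\right) 73 = \left(\left(1 + 2 \left(-1\right)\right) + 131\right) 73 = \left(\left(1 - 2\right) + 131\right) 73 = \left(-1 + 131\right) 73 = 130 \cdot 73 = 9490$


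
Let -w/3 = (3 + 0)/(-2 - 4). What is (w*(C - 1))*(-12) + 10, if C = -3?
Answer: 82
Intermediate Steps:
w = 3/2 (w = -3*(3 + 0)/(-2 - 4) = -9/(-6) = -9*(-1)/6 = -3*(-½) = 3/2 ≈ 1.5000)
(w*(C - 1))*(-12) + 10 = (3*(-3 - 1)/2)*(-12) + 10 = ((3/2)*(-4))*(-12) + 10 = -6*(-12) + 10 = 72 + 10 = 82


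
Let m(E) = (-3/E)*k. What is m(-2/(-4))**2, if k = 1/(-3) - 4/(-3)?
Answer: 36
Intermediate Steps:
k = 1 (k = 1*(-1/3) - 4*(-1/3) = -1/3 + 4/3 = 1)
m(E) = -3/E (m(E) = -3/E*1 = -3/E)
m(-2/(-4))**2 = (-3/((-2/(-4))))**2 = (-3/((-2*(-1/4))))**2 = (-3/1/2)**2 = (-3*2)**2 = (-6)**2 = 36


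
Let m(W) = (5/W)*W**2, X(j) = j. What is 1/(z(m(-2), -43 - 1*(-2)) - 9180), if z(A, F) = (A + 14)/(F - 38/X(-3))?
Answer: -85/780312 ≈ -0.00010893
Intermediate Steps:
m(W) = 5*W
z(A, F) = (14 + A)/(38/3 + F) (z(A, F) = (A + 14)/(F - 38/(-3)) = (14 + A)/(F - 38*(-1/3)) = (14 + A)/(F + 38/3) = (14 + A)/(38/3 + F))
1/(z(m(-2), -43 - 1*(-2)) - 9180) = 1/(3*(14 + 5*(-2))/(38 + 3*(-43 - 1*(-2))) - 9180) = 1/(3*(14 - 10)/(38 + 3*(-43 + 2)) - 9180) = 1/(3*4/(38 + 3*(-41)) - 9180) = 1/(3*4/(38 - 123) - 9180) = 1/(3*4/(-85) - 9180) = 1/(3*(-1/85)*4 - 9180) = 1/(-12/85 - 9180) = 1/(-780312/85) = -85/780312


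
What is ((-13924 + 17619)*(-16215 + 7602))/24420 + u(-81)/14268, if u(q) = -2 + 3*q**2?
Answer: -171817799/131979 ≈ -1301.9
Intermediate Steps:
((-13924 + 17619)*(-16215 + 7602))/24420 + u(-81)/14268 = ((-13924 + 17619)*(-16215 + 7602))/24420 + (-2 + 3*(-81)**2)/14268 = (3695*(-8613))*(1/24420) + (-2 + 3*6561)*(1/14268) = -31825035*1/24420 + (-2 + 19683)*(1/14268) = -192879/148 + 19681*(1/14268) = -192879/148 + 19681/14268 = -171817799/131979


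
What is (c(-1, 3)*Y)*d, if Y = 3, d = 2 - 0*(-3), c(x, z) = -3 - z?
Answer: -36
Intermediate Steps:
d = 2 (d = 2 - 2*0 = 2 + 0 = 2)
(c(-1, 3)*Y)*d = ((-3 - 1*3)*3)*2 = ((-3 - 3)*3)*2 = -6*3*2 = -18*2 = -36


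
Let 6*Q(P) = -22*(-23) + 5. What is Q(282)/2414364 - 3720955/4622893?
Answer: -53900076487397/66968078610312 ≈ -0.80486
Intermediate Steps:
Q(P) = 511/6 (Q(P) = (-22*(-23) + 5)/6 = (506 + 5)/6 = (⅙)*511 = 511/6)
Q(282)/2414364 - 3720955/4622893 = (511/6)/2414364 - 3720955/4622893 = (511/6)*(1/2414364) - 3720955*1/4622893 = 511/14486184 - 3720955/4622893 = -53900076487397/66968078610312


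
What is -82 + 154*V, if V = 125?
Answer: 19168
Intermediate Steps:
-82 + 154*V = -82 + 154*125 = -82 + 19250 = 19168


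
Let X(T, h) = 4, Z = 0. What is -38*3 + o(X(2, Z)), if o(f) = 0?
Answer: -114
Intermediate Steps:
-38*3 + o(X(2, Z)) = -38*3 + 0 = -114 + 0 = -114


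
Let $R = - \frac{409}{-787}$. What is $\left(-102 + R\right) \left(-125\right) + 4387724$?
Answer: $\frac{3463121913}{787} \approx 4.4004 \cdot 10^{6}$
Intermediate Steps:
$R = \frac{409}{787}$ ($R = \left(-409\right) \left(- \frac{1}{787}\right) = \frac{409}{787} \approx 0.5197$)
$\left(-102 + R\right) \left(-125\right) + 4387724 = \left(-102 + \frac{409}{787}\right) \left(-125\right) + 4387724 = \left(- \frac{79865}{787}\right) \left(-125\right) + 4387724 = \frac{9983125}{787} + 4387724 = \frac{3463121913}{787}$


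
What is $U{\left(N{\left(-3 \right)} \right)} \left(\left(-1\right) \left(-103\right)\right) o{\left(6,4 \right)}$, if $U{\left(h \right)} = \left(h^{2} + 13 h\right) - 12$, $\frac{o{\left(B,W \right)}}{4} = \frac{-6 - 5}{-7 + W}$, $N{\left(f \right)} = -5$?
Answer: $- \frac{235664}{3} \approx -78555.0$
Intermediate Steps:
$o{\left(B,W \right)} = - \frac{44}{-7 + W}$ ($o{\left(B,W \right)} = 4 \frac{-6 - 5}{-7 + W} = 4 \left(- \frac{11}{-7 + W}\right) = - \frac{44}{-7 + W}$)
$U{\left(h \right)} = -12 + h^{2} + 13 h$
$U{\left(N{\left(-3 \right)} \right)} \left(\left(-1\right) \left(-103\right)\right) o{\left(6,4 \right)} = \left(-12 + \left(-5\right)^{2} + 13 \left(-5\right)\right) \left(\left(-1\right) \left(-103\right)\right) \left(- \frac{44}{-7 + 4}\right) = \left(-12 + 25 - 65\right) 103 \left(- \frac{44}{-3}\right) = \left(-52\right) 103 \left(\left(-44\right) \left(- \frac{1}{3}\right)\right) = \left(-5356\right) \frac{44}{3} = - \frac{235664}{3}$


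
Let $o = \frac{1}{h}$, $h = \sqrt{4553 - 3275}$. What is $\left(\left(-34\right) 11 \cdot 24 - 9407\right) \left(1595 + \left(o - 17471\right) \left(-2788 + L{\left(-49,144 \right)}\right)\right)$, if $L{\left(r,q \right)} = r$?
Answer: $-911186888826 + \frac{52152571 \sqrt{142}}{426} \approx -9.1119 \cdot 10^{11}$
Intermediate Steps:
$h = 3 \sqrt{142}$ ($h = \sqrt{1278} = 3 \sqrt{142} \approx 35.749$)
$o = \frac{\sqrt{142}}{426}$ ($o = \frac{1}{3 \sqrt{142}} = \frac{\sqrt{142}}{426} \approx 0.027973$)
$\left(\left(-34\right) 11 \cdot 24 - 9407\right) \left(1595 + \left(o - 17471\right) \left(-2788 + L{\left(-49,144 \right)}\right)\right) = \left(\left(-34\right) 11 \cdot 24 - 9407\right) \left(1595 + \left(\frac{\sqrt{142}}{426} - 17471\right) \left(-2788 - 49\right)\right) = \left(\left(-374\right) 24 - 9407\right) \left(1595 + \left(-17471 + \frac{\sqrt{142}}{426}\right) \left(-2837\right)\right) = \left(-8976 - 9407\right) \left(1595 + \left(49565227 - \frac{2837 \sqrt{142}}{426}\right)\right) = - 18383 \left(49566822 - \frac{2837 \sqrt{142}}{426}\right) = -911186888826 + \frac{52152571 \sqrt{142}}{426}$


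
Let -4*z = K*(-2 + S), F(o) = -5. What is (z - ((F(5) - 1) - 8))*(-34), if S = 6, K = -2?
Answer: -544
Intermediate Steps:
z = 2 (z = -(-1)*(-2 + 6)/2 = -(-1)*4/2 = -¼*(-8) = 2)
(z - ((F(5) - 1) - 8))*(-34) = (2 - ((-5 - 1) - 8))*(-34) = (2 - (-6 - 8))*(-34) = (2 - 1*(-14))*(-34) = (2 + 14)*(-34) = 16*(-34) = -544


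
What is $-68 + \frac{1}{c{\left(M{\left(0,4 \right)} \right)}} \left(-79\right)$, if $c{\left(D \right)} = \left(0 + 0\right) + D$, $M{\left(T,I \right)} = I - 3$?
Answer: $-147$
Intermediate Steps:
$M{\left(T,I \right)} = -3 + I$
$c{\left(D \right)} = D$ ($c{\left(D \right)} = 0 + D = D$)
$-68 + \frac{1}{c{\left(M{\left(0,4 \right)} \right)}} \left(-79\right) = -68 + \frac{1}{-3 + 4} \left(-79\right) = -68 + 1^{-1} \left(-79\right) = -68 + 1 \left(-79\right) = -68 - 79 = -147$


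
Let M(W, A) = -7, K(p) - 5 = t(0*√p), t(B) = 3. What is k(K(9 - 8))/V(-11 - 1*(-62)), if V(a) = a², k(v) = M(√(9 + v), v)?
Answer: -7/2601 ≈ -0.0026913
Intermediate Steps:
K(p) = 8 (K(p) = 5 + 3 = 8)
k(v) = -7
k(K(9 - 8))/V(-11 - 1*(-62)) = -7/(-11 - 1*(-62))² = -7/(-11 + 62)² = -7/(51²) = -7/2601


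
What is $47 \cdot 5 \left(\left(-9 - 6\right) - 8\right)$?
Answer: $-5405$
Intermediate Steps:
$47 \cdot 5 \left(\left(-9 - 6\right) - 8\right) = 235 \left(-15 - 8\right) = 235 \left(-23\right) = -5405$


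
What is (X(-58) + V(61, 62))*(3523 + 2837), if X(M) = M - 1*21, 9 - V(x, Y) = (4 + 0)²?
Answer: -546960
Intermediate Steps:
V(x, Y) = -7 (V(x, Y) = 9 - (4 + 0)² = 9 - 1*4² = 9 - 1*16 = 9 - 16 = -7)
X(M) = -21 + M (X(M) = M - 21 = -21 + M)
(X(-58) + V(61, 62))*(3523 + 2837) = ((-21 - 58) - 7)*(3523 + 2837) = (-79 - 7)*6360 = -86*6360 = -546960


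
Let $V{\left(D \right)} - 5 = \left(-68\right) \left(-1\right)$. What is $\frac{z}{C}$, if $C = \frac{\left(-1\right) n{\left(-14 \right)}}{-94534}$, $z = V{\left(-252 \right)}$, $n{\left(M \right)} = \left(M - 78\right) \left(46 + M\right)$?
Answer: $- \frac{3450491}{1472} \approx -2344.1$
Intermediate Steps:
$V{\left(D \right)} = 73$ ($V{\left(D \right)} = 5 - -68 = 5 + 68 = 73$)
$n{\left(M \right)} = \left(-78 + M\right) \left(46 + M\right)$
$z = 73$
$C = - \frac{1472}{47267}$ ($C = \frac{\left(-1\right) \left(-3588 + \left(-14\right)^{2} - -448\right)}{-94534} = - (-3588 + 196 + 448) \left(- \frac{1}{94534}\right) = \left(-1\right) \left(-2944\right) \left(- \frac{1}{94534}\right) = 2944 \left(- \frac{1}{94534}\right) = - \frac{1472}{47267} \approx -0.031142$)
$\frac{z}{C} = \frac{73}{- \frac{1472}{47267}} = 73 \left(- \frac{47267}{1472}\right) = - \frac{3450491}{1472}$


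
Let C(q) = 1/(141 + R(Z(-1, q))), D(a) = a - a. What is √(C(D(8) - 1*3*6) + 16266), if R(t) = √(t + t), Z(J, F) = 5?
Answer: √(2293507 + 16266*√10)/√(141 + √10) ≈ 127.54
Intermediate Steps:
R(t) = √2*√t (R(t) = √(2*t) = √2*√t)
D(a) = 0
C(q) = 1/(141 + √10) (C(q) = 1/(141 + √2*√5) = 1/(141 + √10))
√(C(D(8) - 1*3*6) + 16266) = √((141/19871 - √10/19871) + 16266) = √(323221827/19871 - √10/19871)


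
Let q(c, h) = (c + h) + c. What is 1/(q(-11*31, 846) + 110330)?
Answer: 1/110494 ≈ 9.0503e-6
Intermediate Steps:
q(c, h) = h + 2*c
1/(q(-11*31, 846) + 110330) = 1/((846 + 2*(-11*31)) + 110330) = 1/((846 + 2*(-341)) + 110330) = 1/((846 - 682) + 110330) = 1/(164 + 110330) = 1/110494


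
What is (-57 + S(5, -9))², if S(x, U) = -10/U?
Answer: 253009/81 ≈ 3123.6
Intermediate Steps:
(-57 + S(5, -9))² = (-57 - 10/(-9))² = (-57 - 10*(-⅑))² = (-57 + 10/9)² = (-503/9)² = 253009/81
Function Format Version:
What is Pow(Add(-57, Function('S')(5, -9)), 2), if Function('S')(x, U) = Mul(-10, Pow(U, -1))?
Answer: Rational(253009, 81) ≈ 3123.6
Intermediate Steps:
Pow(Add(-57, Function('S')(5, -9)), 2) = Pow(Add(-57, Mul(-10, Pow(-9, -1))), 2) = Pow(Add(-57, Mul(-10, Rational(-1, 9))), 2) = Pow(Add(-57, Rational(10, 9)), 2) = Pow(Rational(-503, 9), 2) = Rational(253009, 81)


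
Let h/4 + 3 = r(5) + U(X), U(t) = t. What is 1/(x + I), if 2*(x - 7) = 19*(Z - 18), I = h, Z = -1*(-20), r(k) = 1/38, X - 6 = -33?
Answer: -19/1784 ≈ -0.010650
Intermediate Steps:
X = -27 (X = 6 - 33 = -27)
r(k) = 1/38
Z = 20
h = -2278/19 (h = -12 + 4*(1/38 - 27) = -12 + 4*(-1025/38) = -12 - 2050/19 = -2278/19 ≈ -119.89)
I = -2278/19 ≈ -119.89
x = 26 (x = 7 + (19*(20 - 18))/2 = 7 + (19*2)/2 = 7 + (½)*38 = 7 + 19 = 26)
1/(x + I) = 1/(26 - 2278/19) = 1/(-1784/19) = -19/1784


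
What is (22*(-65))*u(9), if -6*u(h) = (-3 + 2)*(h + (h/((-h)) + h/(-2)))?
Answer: -5005/6 ≈ -834.17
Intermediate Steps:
u(h) = -⅙ + h/12 (u(h) = -(-3 + 2)*(h + (h/((-h)) + h/(-2)))/6 = -(-1)*(h + (h*(-1/h) + h*(-½)))/6 = -(-1)*(h + (-1 - h/2))/6 = -(-1)*(-1 + h/2)/6 = -(1 - h/2)/6 = -⅙ + h/12)
(22*(-65))*u(9) = (22*(-65))*(-⅙ + (1/12)*9) = -1430*(-⅙ + ¾) = -1430*7/12 = -5005/6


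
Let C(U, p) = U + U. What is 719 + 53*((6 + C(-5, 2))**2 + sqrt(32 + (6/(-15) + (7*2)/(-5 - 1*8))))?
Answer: 1567 + 424*sqrt(2015)/65 ≈ 1859.8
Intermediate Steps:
C(U, p) = 2*U
719 + 53*((6 + C(-5, 2))**2 + sqrt(32 + (6/(-15) + (7*2)/(-5 - 1*8)))) = 719 + 53*((6 + 2*(-5))**2 + sqrt(32 + (6/(-15) + (7*2)/(-5 - 1*8)))) = 719 + 53*((6 - 10)**2 + sqrt(32 + (6*(-1/15) + 14/(-5 - 8)))) = 719 + 53*((-4)**2 + sqrt(32 + (-2/5 + 14/(-13)))) = 719 + 53*(16 + sqrt(32 + (-2/5 + 14*(-1/13)))) = 719 + 53*(16 + sqrt(32 + (-2/5 - 14/13))) = 719 + 53*(16 + sqrt(32 - 96/65)) = 719 + 53*(16 + sqrt(1984/65)) = 719 + 53*(16 + 8*sqrt(2015)/65) = 719 + (848 + 424*sqrt(2015)/65) = 1567 + 424*sqrt(2015)/65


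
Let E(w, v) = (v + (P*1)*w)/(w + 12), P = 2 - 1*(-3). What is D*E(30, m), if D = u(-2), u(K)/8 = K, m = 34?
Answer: -1472/21 ≈ -70.095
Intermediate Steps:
P = 5 (P = 2 + 3 = 5)
u(K) = 8*K
D = -16 (D = 8*(-2) = -16)
E(w, v) = (v + 5*w)/(12 + w) (E(w, v) = (v + (5*1)*w)/(w + 12) = (v + 5*w)/(12 + w))
D*E(30, m) = -16*(34 + 5*30)/(12 + 30) = -16*(34 + 150)/42 = -8*184/21 = -16*92/21 = -1472/21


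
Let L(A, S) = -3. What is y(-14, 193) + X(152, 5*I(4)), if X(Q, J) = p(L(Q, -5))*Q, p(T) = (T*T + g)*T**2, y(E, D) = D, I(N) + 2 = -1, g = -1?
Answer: 11137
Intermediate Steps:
I(N) = -3 (I(N) = -2 - 1 = -3)
p(T) = T**2*(-1 + T**2) (p(T) = (T*T - 1)*T**2 = (T**2 - 1)*T**2 = (-1 + T**2)*T**2 = T**2*(-1 + T**2))
X(Q, J) = 72*Q (X(Q, J) = ((-3)**4 - 1*(-3)**2)*Q = (81 - 1*9)*Q = (81 - 9)*Q = 72*Q)
y(-14, 193) + X(152, 5*I(4)) = 193 + 72*152 = 193 + 10944 = 11137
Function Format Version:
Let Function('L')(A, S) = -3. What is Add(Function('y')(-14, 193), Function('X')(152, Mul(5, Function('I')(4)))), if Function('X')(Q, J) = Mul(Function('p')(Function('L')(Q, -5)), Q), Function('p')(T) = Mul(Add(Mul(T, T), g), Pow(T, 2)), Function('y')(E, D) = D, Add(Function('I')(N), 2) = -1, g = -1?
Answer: 11137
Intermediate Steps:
Function('I')(N) = -3 (Function('I')(N) = Add(-2, -1) = -3)
Function('p')(T) = Mul(Pow(T, 2), Add(-1, Pow(T, 2))) (Function('p')(T) = Mul(Add(Mul(T, T), -1), Pow(T, 2)) = Mul(Add(Pow(T, 2), -1), Pow(T, 2)) = Mul(Add(-1, Pow(T, 2)), Pow(T, 2)) = Mul(Pow(T, 2), Add(-1, Pow(T, 2))))
Function('X')(Q, J) = Mul(72, Q) (Function('X')(Q, J) = Mul(Add(Pow(-3, 4), Mul(-1, Pow(-3, 2))), Q) = Mul(Add(81, Mul(-1, 9)), Q) = Mul(Add(81, -9), Q) = Mul(72, Q))
Add(Function('y')(-14, 193), Function('X')(152, Mul(5, Function('I')(4)))) = Add(193, Mul(72, 152)) = Add(193, 10944) = 11137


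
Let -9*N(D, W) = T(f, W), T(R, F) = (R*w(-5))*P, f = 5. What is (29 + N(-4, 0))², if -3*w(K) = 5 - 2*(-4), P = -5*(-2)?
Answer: 2053489/729 ≈ 2816.9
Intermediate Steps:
P = 10
w(K) = -13/3 (w(K) = -(5 - 2*(-4))/3 = -(5 + 8)/3 = -⅓*13 = -13/3)
T(R, F) = -130*R/3 (T(R, F) = (R*(-13/3))*10 = -13*R/3*10 = -130*R/3)
N(D, W) = 650/27 (N(D, W) = -(-130)*5/27 = -⅑*(-650/3) = 650/27)
(29 + N(-4, 0))² = (29 + 650/27)² = (1433/27)² = 2053489/729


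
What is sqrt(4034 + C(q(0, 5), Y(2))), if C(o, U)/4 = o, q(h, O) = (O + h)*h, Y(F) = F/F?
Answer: sqrt(4034) ≈ 63.514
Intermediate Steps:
Y(F) = 1
q(h, O) = h*(O + h)
C(o, U) = 4*o
sqrt(4034 + C(q(0, 5), Y(2))) = sqrt(4034 + 4*(0*(5 + 0))) = sqrt(4034 + 4*(0*5)) = sqrt(4034 + 4*0) = sqrt(4034 + 0) = sqrt(4034)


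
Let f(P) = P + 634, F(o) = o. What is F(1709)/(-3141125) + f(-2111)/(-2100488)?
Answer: 80746741/507530413000 ≈ 0.00015910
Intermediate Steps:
f(P) = 634 + P
F(1709)/(-3141125) + f(-2111)/(-2100488) = 1709/(-3141125) + (634 - 2111)/(-2100488) = 1709*(-1/3141125) - 1477*(-1/2100488) = -1709/3141125 + 1477/2100488 = 80746741/507530413000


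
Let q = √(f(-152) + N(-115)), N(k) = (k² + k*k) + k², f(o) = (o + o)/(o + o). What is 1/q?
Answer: √9919/19838 ≈ 0.0050204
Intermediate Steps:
f(o) = 1 (f(o) = (2*o)/((2*o)) = (2*o)*(1/(2*o)) = 1)
N(k) = 3*k² (N(k) = (k² + k²) + k² = 2*k² + k² = 3*k²)
q = 2*√9919 (q = √(1 + 3*(-115)²) = √(1 + 3*13225) = √(1 + 39675) = √39676 = 2*√9919 ≈ 199.19)
1/q = 1/(2*√9919) = √9919/19838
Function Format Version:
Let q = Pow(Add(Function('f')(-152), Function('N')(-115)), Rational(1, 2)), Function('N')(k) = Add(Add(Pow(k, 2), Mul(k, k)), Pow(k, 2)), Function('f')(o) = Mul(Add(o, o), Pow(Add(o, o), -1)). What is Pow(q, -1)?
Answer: Mul(Rational(1, 19838), Pow(9919, Rational(1, 2))) ≈ 0.0050204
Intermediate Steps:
Function('f')(o) = 1 (Function('f')(o) = Mul(Mul(2, o), Pow(Mul(2, o), -1)) = Mul(Mul(2, o), Mul(Rational(1, 2), Pow(o, -1))) = 1)
Function('N')(k) = Mul(3, Pow(k, 2)) (Function('N')(k) = Add(Add(Pow(k, 2), Pow(k, 2)), Pow(k, 2)) = Add(Mul(2, Pow(k, 2)), Pow(k, 2)) = Mul(3, Pow(k, 2)))
q = Mul(2, Pow(9919, Rational(1, 2))) (q = Pow(Add(1, Mul(3, Pow(-115, 2))), Rational(1, 2)) = Pow(Add(1, Mul(3, 13225)), Rational(1, 2)) = Pow(Add(1, 39675), Rational(1, 2)) = Pow(39676, Rational(1, 2)) = Mul(2, Pow(9919, Rational(1, 2))) ≈ 199.19)
Pow(q, -1) = Pow(Mul(2, Pow(9919, Rational(1, 2))), -1) = Mul(Rational(1, 19838), Pow(9919, Rational(1, 2)))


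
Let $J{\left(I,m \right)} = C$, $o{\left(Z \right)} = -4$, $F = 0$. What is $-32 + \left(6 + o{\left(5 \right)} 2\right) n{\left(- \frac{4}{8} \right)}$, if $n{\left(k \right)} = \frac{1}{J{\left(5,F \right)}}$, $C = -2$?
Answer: $-31$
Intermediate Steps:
$J{\left(I,m \right)} = -2$
$n{\left(k \right)} = - \frac{1}{2}$ ($n{\left(k \right)} = \frac{1}{-2} = - \frac{1}{2}$)
$-32 + \left(6 + o{\left(5 \right)} 2\right) n{\left(- \frac{4}{8} \right)} = -32 + \left(6 - 8\right) \left(- \frac{1}{2}\right) = -32 - -1 = -32 + 1 = -31$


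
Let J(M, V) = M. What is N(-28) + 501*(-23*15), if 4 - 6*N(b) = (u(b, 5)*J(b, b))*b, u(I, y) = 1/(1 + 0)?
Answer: -172975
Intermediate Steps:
u(I, y) = 1 (u(I, y) = 1/1 = 1)
N(b) = 2/3 - b**2/6 (N(b) = 2/3 - 1*b*b/6 = 2/3 - b*b/6 = 2/3 - b**2/6)
N(-28) + 501*(-23*15) = (2/3 - 1/6*(-28)**2) + 501*(-23*15) = (2/3 - 1/6*784) + 501*(-345) = (2/3 - 392/3) - 172845 = -130 - 172845 = -172975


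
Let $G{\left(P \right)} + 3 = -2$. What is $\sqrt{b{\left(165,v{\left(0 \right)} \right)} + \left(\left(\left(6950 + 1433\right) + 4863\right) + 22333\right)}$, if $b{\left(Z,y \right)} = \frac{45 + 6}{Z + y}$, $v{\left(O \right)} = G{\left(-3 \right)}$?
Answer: $\frac{\sqrt{56926910}}{40} \approx 188.62$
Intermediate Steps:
$G{\left(P \right)} = -5$ ($G{\left(P \right)} = -3 - 2 = -5$)
$v{\left(O \right)} = -5$
$b{\left(Z,y \right)} = \frac{51}{Z + y}$
$\sqrt{b{\left(165,v{\left(0 \right)} \right)} + \left(\left(\left(6950 + 1433\right) + 4863\right) + 22333\right)} = \sqrt{\frac{51}{165 - 5} + \left(\left(\left(6950 + 1433\right) + 4863\right) + 22333\right)} = \sqrt{\frac{51}{160} + \left(\left(8383 + 4863\right) + 22333\right)} = \sqrt{51 \cdot \frac{1}{160} + \left(13246 + 22333\right)} = \sqrt{\frac{51}{160} + 35579} = \sqrt{\frac{5692691}{160}} = \frac{\sqrt{56926910}}{40}$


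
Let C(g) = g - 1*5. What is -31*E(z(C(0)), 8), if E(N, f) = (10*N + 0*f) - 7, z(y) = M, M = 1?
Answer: -93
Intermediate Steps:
C(g) = -5 + g (C(g) = g - 5 = -5 + g)
z(y) = 1
E(N, f) = -7 + 10*N (E(N, f) = (10*N + 0) - 7 = 10*N - 7 = -7 + 10*N)
-31*E(z(C(0)), 8) = -31*(-7 + 10*1) = -31*(-7 + 10) = -31*3 = -93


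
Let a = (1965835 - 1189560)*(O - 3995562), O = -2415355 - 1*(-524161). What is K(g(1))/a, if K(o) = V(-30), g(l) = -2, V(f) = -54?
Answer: 1/84624842850 ≈ 1.1817e-11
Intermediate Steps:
O = -1891194 (O = -2415355 + 524161 = -1891194)
K(o) = -54
a = -4569741513900 (a = (1965835 - 1189560)*(-1891194 - 3995562) = 776275*(-5886756) = -4569741513900)
K(g(1))/a = -54/(-4569741513900) = -54*(-1/4569741513900) = 1/84624842850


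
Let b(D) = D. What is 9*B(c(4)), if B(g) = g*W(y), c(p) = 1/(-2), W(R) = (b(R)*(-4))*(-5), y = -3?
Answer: 270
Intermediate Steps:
W(R) = 20*R (W(R) = (R*(-4))*(-5) = -4*R*(-5) = 20*R)
c(p) = -1/2
B(g) = -60*g (B(g) = g*(20*(-3)) = g*(-60) = -60*g)
9*B(c(4)) = 9*(-60*(-1/2)) = 9*30 = 270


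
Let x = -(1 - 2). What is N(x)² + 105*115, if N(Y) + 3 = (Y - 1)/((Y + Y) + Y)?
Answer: 12084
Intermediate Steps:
x = 1 (x = -1*(-1) = 1)
N(Y) = -3 + (-1 + Y)/(3*Y) (N(Y) = -3 + (Y - 1)/((Y + Y) + Y) = -3 + (-1 + Y)/(2*Y + Y) = -3 + (-1 + Y)/((3*Y)) = -3 + (-1 + Y)*(1/(3*Y)) = -3 + (-1 + Y)/(3*Y))
N(x)² + 105*115 = ((⅓)*(-1 - 8*1)/1)² + 105*115 = ((⅓)*1*(-1 - 8))² + 12075 = ((⅓)*1*(-9))² + 12075 = (-3)² + 12075 = 9 + 12075 = 12084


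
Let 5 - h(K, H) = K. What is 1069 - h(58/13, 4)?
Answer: 13890/13 ≈ 1068.5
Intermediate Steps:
h(K, H) = 5 - K
1069 - h(58/13, 4) = 1069 - (5 - 58/13) = 1069 - 1*7/13 = 1069 - 7/13 = 13890/13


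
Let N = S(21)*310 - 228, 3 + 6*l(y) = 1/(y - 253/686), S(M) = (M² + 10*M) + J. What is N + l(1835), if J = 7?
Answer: 1538597260199/7551342 ≈ 2.0375e+5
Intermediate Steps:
S(M) = 7 + M² + 10*M (S(M) = (M² + 10*M) + 7 = 7 + M² + 10*M)
l(y) = -½ + 1/(6*(-253/686 + y)) (l(y) = -½ + 1/(6*(y - 253/686)) = -½ + 1/(6*(-253/686 + y)))
N = 203752 (N = (7 + 21² + 10*21)*310 - 228 = (7 + 441 + 210)*310 - 228 = 658*310 - 228 = 203980 - 228 = 203752)
N + l(1835) = 203752 + (1445 - 2058*1835)/(6*(-253 + 686*1835)) = 203752 + (1445 - 3776430)/(6*(-253 + 1258810)) = 203752 + (⅙)*(-3774985)/1258557 = 203752 + (⅙)*(1/1258557)*(-3774985) = 203752 - 3774985/7551342 = 1538597260199/7551342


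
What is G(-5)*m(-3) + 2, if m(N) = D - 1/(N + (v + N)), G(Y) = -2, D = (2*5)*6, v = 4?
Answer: -119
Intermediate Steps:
D = 60 (D = 10*6 = 60)
m(N) = 60 - 1/(4 + 2*N) (m(N) = 60 - 1/(N + (4 + N)) = 60 - 1/(4 + 2*N))
G(-5)*m(-3) + 2 = -(239 + 120*(-3))/(2 - 3) + 2 = -(239 - 360)/(-1) + 2 = -(-1)*(-121) + 2 = -2*121/2 + 2 = -121 + 2 = -119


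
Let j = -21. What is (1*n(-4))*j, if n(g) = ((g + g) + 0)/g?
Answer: -42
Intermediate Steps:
n(g) = 2 (n(g) = (2*g + 0)/g = (2*g)/g = 2)
(1*n(-4))*j = (1*2)*(-21) = 2*(-21) = -42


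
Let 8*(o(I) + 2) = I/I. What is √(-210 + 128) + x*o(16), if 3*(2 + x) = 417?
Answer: -2055/8 + I*√82 ≈ -256.88 + 9.0554*I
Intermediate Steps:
x = 137 (x = -2 + (⅓)*417 = -2 + 139 = 137)
o(I) = -15/8 (o(I) = -2 + (I/I)/8 = -2 + (⅛)*1 = -2 + ⅛ = -15/8)
√(-210 + 128) + x*o(16) = √(-210 + 128) + 137*(-15/8) = √(-82) - 2055/8 = I*√82 - 2055/8 = -2055/8 + I*√82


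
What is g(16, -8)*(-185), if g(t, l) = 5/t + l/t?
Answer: 555/16 ≈ 34.688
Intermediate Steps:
g(16, -8)*(-185) = ((5 - 8)/16)*(-185) = ((1/16)*(-3))*(-185) = -3/16*(-185) = 555/16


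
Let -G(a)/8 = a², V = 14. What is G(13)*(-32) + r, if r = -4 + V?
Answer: 43274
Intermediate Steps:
G(a) = -8*a²
r = 10 (r = -4 + 14 = 10)
G(13)*(-32) + r = -8*13²*(-32) + 10 = -8*169*(-32) + 10 = -1352*(-32) + 10 = 43264 + 10 = 43274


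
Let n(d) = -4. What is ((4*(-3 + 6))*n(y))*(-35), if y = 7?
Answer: 1680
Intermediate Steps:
((4*(-3 + 6))*n(y))*(-35) = ((4*(-3 + 6))*(-4))*(-35) = ((4*3)*(-4))*(-35) = (12*(-4))*(-35) = -48*(-35) = 1680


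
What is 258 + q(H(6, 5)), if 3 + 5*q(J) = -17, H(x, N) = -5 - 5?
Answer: 254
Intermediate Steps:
H(x, N) = -10
q(J) = -4 (q(J) = -⅗ + (⅕)*(-17) = -⅗ - 17/5 = -4)
258 + q(H(6, 5)) = 258 - 4 = 254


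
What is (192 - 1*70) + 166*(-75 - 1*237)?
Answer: -51670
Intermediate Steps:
(192 - 1*70) + 166*(-75 - 1*237) = (192 - 70) + 166*(-75 - 237) = 122 + 166*(-312) = 122 - 51792 = -51670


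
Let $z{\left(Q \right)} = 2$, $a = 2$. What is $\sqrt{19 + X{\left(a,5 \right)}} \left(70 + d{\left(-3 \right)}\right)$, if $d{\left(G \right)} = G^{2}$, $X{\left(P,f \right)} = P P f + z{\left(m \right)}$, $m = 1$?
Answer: $79 \sqrt{41} \approx 505.85$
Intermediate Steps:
$X{\left(P,f \right)} = 2 + f P^{2}$ ($X{\left(P,f \right)} = P P f + 2 = P^{2} f + 2 = f P^{2} + 2 = 2 + f P^{2}$)
$\sqrt{19 + X{\left(a,5 \right)}} \left(70 + d{\left(-3 \right)}\right) = \sqrt{19 + \left(2 + 5 \cdot 2^{2}\right)} \left(70 + \left(-3\right)^{2}\right) = \sqrt{19 + \left(2 + 5 \cdot 4\right)} \left(70 + 9\right) = \sqrt{19 + \left(2 + 20\right)} 79 = \sqrt{19 + 22} \cdot 79 = \sqrt{41} \cdot 79 = 79 \sqrt{41}$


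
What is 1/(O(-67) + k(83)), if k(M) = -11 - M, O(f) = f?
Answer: -1/161 ≈ -0.0062112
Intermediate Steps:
1/(O(-67) + k(83)) = 1/(-67 + (-11 - 1*83)) = 1/(-67 + (-11 - 83)) = 1/(-67 - 94) = 1/(-161) = -1/161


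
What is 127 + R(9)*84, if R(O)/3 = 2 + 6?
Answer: 2143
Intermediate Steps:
R(O) = 24 (R(O) = 3*(2 + 6) = 3*8 = 24)
127 + R(9)*84 = 127 + 24*84 = 127 + 2016 = 2143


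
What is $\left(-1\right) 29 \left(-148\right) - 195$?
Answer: $4097$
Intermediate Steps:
$\left(-1\right) 29 \left(-148\right) - 195 = \left(-29\right) \left(-148\right) - 195 = 4292 - 195 = 4097$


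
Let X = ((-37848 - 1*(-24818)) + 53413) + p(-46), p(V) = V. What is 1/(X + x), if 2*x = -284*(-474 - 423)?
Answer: 1/167711 ≈ 5.9626e-6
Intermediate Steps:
x = 127374 (x = (-284*(-474 - 423))/2 = (-284*(-897))/2 = (1/2)*254748 = 127374)
X = 40337 (X = ((-37848 - 1*(-24818)) + 53413) - 46 = ((-37848 + 24818) + 53413) - 46 = (-13030 + 53413) - 46 = 40383 - 46 = 40337)
1/(X + x) = 1/(40337 + 127374) = 1/167711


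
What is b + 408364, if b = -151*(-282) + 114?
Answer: 451060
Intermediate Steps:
b = 42696 (b = 42582 + 114 = 42696)
b + 408364 = 42696 + 408364 = 451060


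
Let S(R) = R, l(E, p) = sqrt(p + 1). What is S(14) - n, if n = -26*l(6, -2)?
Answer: 14 + 26*I ≈ 14.0 + 26.0*I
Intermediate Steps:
l(E, p) = sqrt(1 + p)
n = -26*I (n = -26*sqrt(1 - 2) = -26*I ≈ -26.0*I)
S(14) - n = 14 - (-26)*I = 14 + 26*I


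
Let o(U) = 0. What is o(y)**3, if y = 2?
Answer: 0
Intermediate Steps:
o(y)**3 = 0**3 = 0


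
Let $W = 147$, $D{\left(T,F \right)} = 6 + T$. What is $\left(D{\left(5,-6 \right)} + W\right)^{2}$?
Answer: $24964$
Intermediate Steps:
$\left(D{\left(5,-6 \right)} + W\right)^{2} = \left(\left(6 + 5\right) + 147\right)^{2} = \left(11 + 147\right)^{2} = 158^{2} = 24964$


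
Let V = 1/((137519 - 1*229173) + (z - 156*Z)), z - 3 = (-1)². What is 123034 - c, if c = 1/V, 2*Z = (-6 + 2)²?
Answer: 215932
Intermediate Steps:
z = 4 (z = 3 + (-1)² = 3 + 1 = 4)
Z = 8 (Z = (-6 + 2)²/2 = (½)*(-4)² = (½)*16 = 8)
V = -1/92898 (V = 1/((137519 - 1*229173) + (4 - 156*8)) = 1/((137519 - 229173) + (4 - 1248)) = 1/(-91654 - 1244) = 1/(-92898) = -1/92898 ≈ -1.0764e-5)
c = -92898 (c = 1/(-1/92898) = -92898)
123034 - c = 123034 - 1*(-92898) = 123034 + 92898 = 215932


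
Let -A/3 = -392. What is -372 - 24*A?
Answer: -28596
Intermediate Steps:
A = 1176 (A = -3*(-392) = 1176)
-372 - 24*A = -372 - 24*1176 = -372 - 28224 = -28596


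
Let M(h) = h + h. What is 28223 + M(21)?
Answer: 28265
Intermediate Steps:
M(h) = 2*h
28223 + M(21) = 28223 + 2*21 = 28223 + 42 = 28265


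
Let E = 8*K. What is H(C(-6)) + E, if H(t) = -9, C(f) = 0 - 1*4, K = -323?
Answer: -2593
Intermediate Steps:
C(f) = -4 (C(f) = 0 - 4 = -4)
E = -2584 (E = 8*(-323) = -2584)
H(C(-6)) + E = -9 - 2584 = -2593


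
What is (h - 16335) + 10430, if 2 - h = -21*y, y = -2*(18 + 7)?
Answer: -6953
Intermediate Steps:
y = -50 (y = -2*25 = -50)
h = -1048 (h = 2 - (-21)*(-50) = 2 - 1*1050 = 2 - 1050 = -1048)
(h - 16335) + 10430 = (-1048 - 16335) + 10430 = -17383 + 10430 = -6953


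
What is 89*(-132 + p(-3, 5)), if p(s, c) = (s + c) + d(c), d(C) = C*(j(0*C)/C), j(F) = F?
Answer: -11570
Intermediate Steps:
d(C) = 0 (d(C) = C*((0*C)/C) = C*(0/C) = C*0 = 0)
p(s, c) = c + s (p(s, c) = (s + c) + 0 = (c + s) + 0 = c + s)
89*(-132 + p(-3, 5)) = 89*(-132 + (5 - 3)) = 89*(-132 + 2) = 89*(-130) = -11570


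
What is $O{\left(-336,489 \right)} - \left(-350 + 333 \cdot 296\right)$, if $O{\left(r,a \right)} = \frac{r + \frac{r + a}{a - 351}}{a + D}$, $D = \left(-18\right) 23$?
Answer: $- \frac{22591167}{230} \approx -98223.0$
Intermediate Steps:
$D = -414$
$O{\left(r,a \right)} = \frac{r + \frac{a + r}{-351 + a}}{-414 + a}$ ($O{\left(r,a \right)} = \frac{r + \frac{r + a}{a - 351}}{a - 414} = \frac{r + \frac{a + r}{-351 + a}}{-414 + a}$)
$O{\left(-336,489 \right)} - \left(-350 + 333 \cdot 296\right) = \frac{489 - -117600 + 489 \left(-336\right)}{145314 + 489^{2} - 374085} - \left(-350 + 333 \cdot 296\right) = \frac{489 + 117600 - 164304}{145314 + 239121 - 374085} - \left(-350 + 98568\right) = \frac{1}{10350} \left(-46215\right) - 98218 = - \frac{1027}{230} - 98218 = - \frac{22591167}{230}$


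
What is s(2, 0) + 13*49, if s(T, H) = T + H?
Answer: 639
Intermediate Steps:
s(T, H) = H + T
s(2, 0) + 13*49 = (0 + 2) + 13*49 = 2 + 637 = 639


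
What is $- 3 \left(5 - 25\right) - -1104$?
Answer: $1164$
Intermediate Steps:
$- 3 \left(5 - 25\right) - -1104 = - 3 \left(5 - 25\right) + 1104 = \left(-3\right) \left(-20\right) + 1104 = 60 + 1104 = 1164$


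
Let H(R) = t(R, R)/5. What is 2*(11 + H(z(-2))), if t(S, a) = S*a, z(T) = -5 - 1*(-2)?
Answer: 128/5 ≈ 25.600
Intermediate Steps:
z(T) = -3 (z(T) = -5 + 2 = -3)
H(R) = R²/5 (H(R) = (R*R)/5 = R²*(⅕) = R²/5)
2*(11 + H(z(-2))) = 2*(11 + (⅕)*(-3)²) = 2*(11 + (⅕)*9) = 2*(11 + 9/5) = 2*(64/5) = 128/5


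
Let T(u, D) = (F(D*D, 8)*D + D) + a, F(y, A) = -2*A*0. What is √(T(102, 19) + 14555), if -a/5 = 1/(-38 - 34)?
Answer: √2098666/12 ≈ 120.72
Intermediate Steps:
F(y, A) = 0
a = 5/72 (a = -5/(-38 - 34) = -5/(-72) = -5*(-1/72) = 5/72 ≈ 0.069444)
T(u, D) = 5/72 + D (T(u, D) = (0*D + D) + 5/72 = (0 + D) + 5/72 = D + 5/72 = 5/72 + D)
√(T(102, 19) + 14555) = √((5/72 + 19) + 14555) = √(1373/72 + 14555) = √(1049333/72) = √2098666/12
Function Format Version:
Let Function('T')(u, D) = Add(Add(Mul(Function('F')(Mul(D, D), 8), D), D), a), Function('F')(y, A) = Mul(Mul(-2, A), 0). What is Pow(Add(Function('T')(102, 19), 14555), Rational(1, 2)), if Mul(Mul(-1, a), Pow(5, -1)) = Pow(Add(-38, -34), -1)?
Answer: Mul(Rational(1, 12), Pow(2098666, Rational(1, 2))) ≈ 120.72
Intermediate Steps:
Function('F')(y, A) = 0
a = Rational(5, 72) (a = Mul(-5, Pow(Add(-38, -34), -1)) = Mul(-5, Pow(-72, -1)) = Mul(-5, Rational(-1, 72)) = Rational(5, 72) ≈ 0.069444)
Function('T')(u, D) = Add(Rational(5, 72), D) (Function('T')(u, D) = Add(Add(Mul(0, D), D), Rational(5, 72)) = Add(Add(0, D), Rational(5, 72)) = Add(D, Rational(5, 72)) = Add(Rational(5, 72), D))
Pow(Add(Function('T')(102, 19), 14555), Rational(1, 2)) = Pow(Add(Add(Rational(5, 72), 19), 14555), Rational(1, 2)) = Pow(Add(Rational(1373, 72), 14555), Rational(1, 2)) = Pow(Rational(1049333, 72), Rational(1, 2)) = Mul(Rational(1, 12), Pow(2098666, Rational(1, 2)))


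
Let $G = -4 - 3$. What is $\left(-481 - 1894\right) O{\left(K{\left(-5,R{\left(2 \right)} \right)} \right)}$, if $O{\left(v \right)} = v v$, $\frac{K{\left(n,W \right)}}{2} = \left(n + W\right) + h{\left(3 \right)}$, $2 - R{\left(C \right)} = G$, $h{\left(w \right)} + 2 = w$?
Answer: $-237500$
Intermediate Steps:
$G = -7$
$h{\left(w \right)} = -2 + w$
$R{\left(C \right)} = 9$ ($R{\left(C \right)} = 2 - -7 = 2 + 7 = 9$)
$K{\left(n,W \right)} = 2 + 2 W + 2 n$ ($K{\left(n,W \right)} = 2 \left(\left(n + W\right) + \left(-2 + 3\right)\right) = 2 \left(\left(W + n\right) + 1\right) = 2 \left(1 + W + n\right) = 2 + 2 W + 2 n$)
$O{\left(v \right)} = v^{2}$
$\left(-481 - 1894\right) O{\left(K{\left(-5,R{\left(2 \right)} \right)} \right)} = \left(-481 - 1894\right) \left(2 + 2 \cdot 9 + 2 \left(-5\right)\right)^{2} = - 2375 \left(2 + 18 - 10\right)^{2} = - 2375 \cdot 10^{2} = \left(-2375\right) 100 = -237500$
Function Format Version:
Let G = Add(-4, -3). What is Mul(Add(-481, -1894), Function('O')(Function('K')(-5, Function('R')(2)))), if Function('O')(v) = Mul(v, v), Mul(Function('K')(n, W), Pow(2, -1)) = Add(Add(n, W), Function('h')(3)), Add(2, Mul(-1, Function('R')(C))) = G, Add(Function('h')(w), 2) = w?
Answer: -237500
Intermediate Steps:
G = -7
Function('h')(w) = Add(-2, w)
Function('R')(C) = 9 (Function('R')(C) = Add(2, Mul(-1, -7)) = Add(2, 7) = 9)
Function('K')(n, W) = Add(2, Mul(2, W), Mul(2, n)) (Function('K')(n, W) = Mul(2, Add(Add(n, W), Add(-2, 3))) = Mul(2, Add(Add(W, n), 1)) = Mul(2, Add(1, W, n)) = Add(2, Mul(2, W), Mul(2, n)))
Function('O')(v) = Pow(v, 2)
Mul(Add(-481, -1894), Function('O')(Function('K')(-5, Function('R')(2)))) = Mul(Add(-481, -1894), Pow(Add(2, Mul(2, 9), Mul(2, -5)), 2)) = Mul(-2375, Pow(Add(2, 18, -10), 2)) = Mul(-2375, Pow(10, 2)) = Mul(-2375, 100) = -237500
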